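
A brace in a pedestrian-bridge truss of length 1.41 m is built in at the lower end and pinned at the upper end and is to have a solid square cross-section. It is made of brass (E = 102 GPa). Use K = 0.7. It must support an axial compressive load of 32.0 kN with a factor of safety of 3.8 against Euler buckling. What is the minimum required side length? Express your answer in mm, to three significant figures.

Required P_cr = n·P = 3.8 × 32.0 = 121.6 kN
L_e = K·L = 0.7 × 1.41 = 0.9870 m
Required I = P_cr·L_e²/(π²E) = 1.216×10^5 × 0.9870² / (π² × 1.02×10^11) = 1.177×10^-7 m⁴
I_req = 1.177×10^5 mm⁴
Solid square: I = a⁴/12  ⇒  a = (12I)^(1/4) = (12×1.177×10^5)^(1/4) = 34.5 mm

a ≈ 34.5 mm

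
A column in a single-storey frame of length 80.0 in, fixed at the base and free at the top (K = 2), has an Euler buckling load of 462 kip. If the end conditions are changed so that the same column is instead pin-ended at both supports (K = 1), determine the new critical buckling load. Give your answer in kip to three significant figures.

P_cr ∝ 1/K², so P_cr,new = P_cr,old × (K_old/K_new)² = 462 × (2/1)²
= 462 × 4.000 = 1850 kip

P_cr ≈ 1850 kip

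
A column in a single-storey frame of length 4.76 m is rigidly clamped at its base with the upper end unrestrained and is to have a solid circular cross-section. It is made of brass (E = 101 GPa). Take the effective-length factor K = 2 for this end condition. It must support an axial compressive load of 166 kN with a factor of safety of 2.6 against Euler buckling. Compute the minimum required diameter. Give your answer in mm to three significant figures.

Required P_cr = n·P = 2.6 × 166 = 431.6 kN
L_e = K·L = 2 × 4.76 = 9.520 m
Required I = P_cr·L_e²/(π²E) = 4.316×10^5 × 9.520² / (π² × 1.01×10^11) = 3.924×10^-5 m⁴
I_req = 3.924×10^7 mm⁴
Solid circle: I = πd⁴/64  ⇒  d = (64I/π)^(1/4) = (64×3.924×10^7/π)^(1/4) = 168 mm

d ≈ 168 mm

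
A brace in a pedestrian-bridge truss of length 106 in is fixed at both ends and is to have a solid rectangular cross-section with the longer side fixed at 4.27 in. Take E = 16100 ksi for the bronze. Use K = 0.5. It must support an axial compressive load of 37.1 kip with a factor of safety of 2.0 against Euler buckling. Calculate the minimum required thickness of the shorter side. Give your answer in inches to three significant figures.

b ≈ 1.54 in

Required P_cr = n·P = 2.0 × 37.1 = 74.20 kip
L_e = K·L = 0.5 × 106 = 53.00 in
Required I = P_cr·L_e²/(π²E) = 7.420×10^4 × 53.00² / (π² × 1.61×10^7) = 1.312 in⁴
Rectangle, weak axis: I_min = h·b³/12 with h = 4.27 in fixed  ⇒  b = (12I/h)^(1/3) = 1.54 in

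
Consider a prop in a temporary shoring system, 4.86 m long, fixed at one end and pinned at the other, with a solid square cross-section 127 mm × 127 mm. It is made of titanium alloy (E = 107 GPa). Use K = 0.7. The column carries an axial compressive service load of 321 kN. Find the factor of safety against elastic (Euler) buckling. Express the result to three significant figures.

I = a⁴/12 = 127⁴/12 = 2.168×10^7 mm⁴
I = 2.168×10^7 mm⁴ = 2.168×10^-5 m⁴
Effective length L_e = K·L = 0.7 × 4.86 = 3.402 m
P_cr = π²EI / L_e² = π² × 107×10⁹ × 2.168×10^-5 / 3.402² = 1.978×10^6 N
Factor of safety n = P_cr / P = 1978.1 / 321 = 6.16

n ≈ 6.16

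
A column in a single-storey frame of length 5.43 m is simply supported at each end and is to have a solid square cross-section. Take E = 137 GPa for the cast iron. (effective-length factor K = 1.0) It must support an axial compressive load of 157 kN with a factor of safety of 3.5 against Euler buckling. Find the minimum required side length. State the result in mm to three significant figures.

Required P_cr = n·P = 3.5 × 157 = 549.5 kN
L_e = K·L = 1 × 5.43 = 5.430 m
Required I = P_cr·L_e²/(π²E) = 5.495×10^5 × 5.430² / (π² × 1.37×10^11) = 1.198×10^-5 m⁴
I_req = 1.198×10^7 mm⁴
Solid square: I = a⁴/12  ⇒  a = (12I)^(1/4) = (12×1.198×10^7)^(1/4) = 110 mm

a ≈ 110 mm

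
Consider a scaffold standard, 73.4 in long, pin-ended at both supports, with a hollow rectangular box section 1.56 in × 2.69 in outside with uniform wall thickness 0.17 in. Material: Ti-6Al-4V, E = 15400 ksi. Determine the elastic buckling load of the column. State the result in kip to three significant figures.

Inner dimensions: h_i = 2.69 − 2×0.17 = 2.350 in, b_i = 1.56 − 2×0.17 = 1.220 in
Weak-axis I_min = (h_o·b_o³ − h_i·b_i³)/12 with b_o = 1.56, b_i = 1.220 in (shorter outer/inner sides).
I_min = (2.69×1.56³ − 2.350×1.220³)/12 = 0.4954 in⁴
Effective length L_e = K·L = 1 × 73.4 = 73.40 in
P_cr = π²EI / L_e² = π² × 15400×10³ × 0.4954 / 73.40² = 1.398×10^4 lb

P_cr ≈ 14.0 kip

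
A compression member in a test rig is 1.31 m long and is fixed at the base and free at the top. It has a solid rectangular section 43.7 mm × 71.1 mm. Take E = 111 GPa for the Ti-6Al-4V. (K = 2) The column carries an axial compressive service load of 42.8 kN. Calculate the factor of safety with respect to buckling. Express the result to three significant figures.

Buckling occurs about the weak axis: I_min = h·b³/12 with b = 43.7 mm (the shorter side).
I_min = 71.1×43.7³/12 = 4.945×10^5 mm⁴
I = 4.945×10^5 mm⁴ = 4.945×10^-7 m⁴
Effective length L_e = K·L = 2 × 1.31 = 2.620 m
P_cr = π²EI / L_e² = π² × 111×10⁹ × 4.945×10^-7 / 2.620² = 7.891×10^4 N
Factor of safety n = P_cr / P = 78.914 / 42.8 = 1.84

n ≈ 1.84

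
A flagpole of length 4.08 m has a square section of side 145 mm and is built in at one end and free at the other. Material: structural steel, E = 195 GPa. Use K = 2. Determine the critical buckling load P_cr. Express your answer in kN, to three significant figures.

I = a⁴/12 = 145⁴/12 = 3.684×10^7 mm⁴
I = 3.684×10^7 mm⁴ = 3.684×10^-5 m⁴
Effective length L_e = K·L = 2 × 4.08 = 8.160 m
P_cr = π²EI / L_e² = π² × 195×10⁹ × 3.684×10^-5 / 8.160² = 1.065×10^6 N

P_cr ≈ 1060 kN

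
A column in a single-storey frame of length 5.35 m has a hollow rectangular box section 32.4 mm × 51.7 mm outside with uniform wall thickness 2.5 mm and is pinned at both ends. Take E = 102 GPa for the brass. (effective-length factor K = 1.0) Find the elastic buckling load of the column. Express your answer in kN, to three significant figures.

Inner dimensions: h_i = 51.7 − 2×2.5 = 46.70 mm, b_i = 32.4 − 2×2.5 = 27.40 mm
Weak-axis I_min = (h_o·b_o³ − h_i·b_i³)/12 with b_o = 32.4, b_i = 27.40 mm (shorter outer/inner sides).
I_min = (51.7×32.4³ − 46.70×27.40³)/12 = 6.648×10^4 mm⁴
I = 6.648×10^4 mm⁴ = 6.648×10^-8 m⁴
Effective length L_e = K·L = 1 × 5.35 = 5.350 m
P_cr = π²EI / L_e² = π² × 102×10⁹ × 6.648×10^-8 / 5.350² = 2.338×10^3 N

P_cr ≈ 2.34 kN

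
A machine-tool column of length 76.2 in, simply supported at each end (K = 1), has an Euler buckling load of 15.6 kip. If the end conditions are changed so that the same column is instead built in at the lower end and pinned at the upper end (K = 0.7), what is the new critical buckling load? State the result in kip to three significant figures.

P_cr ∝ 1/K², so P_cr,new = P_cr,old × (K_old/K_new)² = 15.6 × (1/0.7)²
= 15.6 × 2.041 = 31.8 kip

P_cr ≈ 31.8 kip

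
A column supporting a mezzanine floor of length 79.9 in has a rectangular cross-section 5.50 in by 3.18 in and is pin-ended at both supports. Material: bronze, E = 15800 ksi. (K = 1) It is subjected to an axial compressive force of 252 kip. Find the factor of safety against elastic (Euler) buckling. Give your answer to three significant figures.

Buckling occurs about the weak axis: I_min = h·b³/12 with b = 3.18 in (the shorter side).
I_min = 5.50×3.18³/12 = 14.74 in⁴
Effective length L_e = K·L = 1 × 79.9 = 79.90 in
P_cr = π²EI / L_e² = π² × 15800×10³ × 14.74 / 79.90² = 3.600×10^5 lb
Factor of safety n = P_cr / P = 360.02 / 252 = 1.43

n ≈ 1.43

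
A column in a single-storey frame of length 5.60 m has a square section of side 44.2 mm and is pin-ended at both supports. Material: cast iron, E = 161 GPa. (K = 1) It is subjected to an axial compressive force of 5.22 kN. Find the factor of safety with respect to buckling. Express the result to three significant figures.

n ≈ 3.09

I = a⁴/12 = 44.2⁴/12 = 3.181×10^5 mm⁴
I = 3.181×10^5 mm⁴ = 3.181×10^-7 m⁴
Effective length L_e = K·L = 1 × 5.60 = 5.600 m
P_cr = π²EI / L_e² = π² × 161×10⁹ × 3.181×10^-7 / 5.600² = 1.612×10^4 N
Factor of safety n = P_cr / P = 16.116 / 5.22 = 3.09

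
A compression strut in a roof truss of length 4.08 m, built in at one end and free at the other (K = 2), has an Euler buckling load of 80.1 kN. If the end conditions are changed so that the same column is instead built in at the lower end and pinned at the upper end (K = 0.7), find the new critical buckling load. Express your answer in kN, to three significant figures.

P_cr ≈ 654 kN

P_cr ∝ 1/K², so P_cr,new = P_cr,old × (K_old/K_new)² = 80.1 × (2/0.7)²
= 80.1 × 8.163 = 654 kN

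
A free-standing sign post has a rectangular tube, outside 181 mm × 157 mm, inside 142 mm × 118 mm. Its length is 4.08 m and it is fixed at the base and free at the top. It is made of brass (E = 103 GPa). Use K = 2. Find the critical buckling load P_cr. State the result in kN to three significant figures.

Weak-axis I_min = (h_o·b_o³ − h_i·b_i³)/12 with b_o = 157, b_i = 118.0 mm (shorter outer/inner sides).
I_min = (181×157³ − 142.0×118.0³)/12 = 3.893×10^7 mm⁴
I = 3.893×10^7 mm⁴ = 3.893×10^-5 m⁴
Effective length L_e = K·L = 2 × 4.08 = 8.160 m
P_cr = π²EI / L_e² = π² × 103×10⁹ × 3.893×10^-5 / 8.160² = 5.943×10^5 N

P_cr ≈ 594 kN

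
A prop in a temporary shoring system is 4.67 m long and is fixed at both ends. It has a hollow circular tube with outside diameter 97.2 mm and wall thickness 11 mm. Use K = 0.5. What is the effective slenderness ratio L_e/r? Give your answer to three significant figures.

λ ≈ 76.0

Inner diameter d_i = 97.2 − 2×11 = 75.20 mm
I = π(d_o⁴ − d_i⁴)/64 = π(97.2⁴ − 75.20⁴)/64 = 2.812×10^6 mm⁴
A = 2.979×10^3 mm²;  r_min = √(I/A) = √(2.812×10^6/2.979×10^3) = 30.72 mm
L_e = K·L = 0.5 × 4.67 m = 2.335 m = 2335.0 mm
λ = L_e / r_min = 2335.0 / 30.72 = 76.0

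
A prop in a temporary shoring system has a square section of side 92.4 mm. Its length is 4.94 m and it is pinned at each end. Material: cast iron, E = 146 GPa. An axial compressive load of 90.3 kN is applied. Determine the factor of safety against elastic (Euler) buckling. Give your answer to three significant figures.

I = a⁴/12 = 92.4⁴/12 = 6.074×10^6 mm⁴
I = 6.074×10^6 mm⁴ = 6.074×10^-6 m⁴
Effective length L_e = K·L = 1 × 4.94 = 4.940 m
P_cr = π²EI / L_e² = π² × 146×10⁹ × 6.074×10^-6 / 4.940² = 3.587×10^5 N
Factor of safety n = P_cr / P = 358.68 / 90.3 = 3.97

n ≈ 3.97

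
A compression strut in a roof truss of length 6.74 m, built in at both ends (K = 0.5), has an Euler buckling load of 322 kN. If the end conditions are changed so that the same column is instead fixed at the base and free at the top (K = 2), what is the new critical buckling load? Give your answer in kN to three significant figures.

P_cr ∝ 1/K², so P_cr,new = P_cr,old × (K_old/K_new)² = 322 × (0.5/2)²
= 322 × 0.06250 = 20.1 kN

P_cr ≈ 20.1 kN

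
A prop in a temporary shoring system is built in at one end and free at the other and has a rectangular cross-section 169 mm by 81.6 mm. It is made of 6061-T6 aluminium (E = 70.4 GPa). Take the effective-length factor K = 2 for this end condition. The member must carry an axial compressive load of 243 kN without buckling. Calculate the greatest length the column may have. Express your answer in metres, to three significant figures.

Buckling occurs about the weak axis: I_min = h·b³/12 with b = 81.6 mm (the shorter side).
I_min = 169×81.6³/12 = 7.652×10^6 mm⁴
I = 7.652×10^-6 m⁴
At the buckling limit P_cr = P = 2.430×10^5 N
From P_cr = π²EI/(K·L)²:  L = (1/K)·√(π²EI/P_cr) = (1/2)·√(π²×7.04×10^10×7.652×10^-6/2.430×10^5)
L = 2.34 m

L_max ≈ 2.34 m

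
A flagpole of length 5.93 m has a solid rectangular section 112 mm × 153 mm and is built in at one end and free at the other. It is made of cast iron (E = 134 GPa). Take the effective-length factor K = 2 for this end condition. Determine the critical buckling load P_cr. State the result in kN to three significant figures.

Buckling occurs about the weak axis: I_min = h·b³/12 with b = 112 mm (the shorter side).
I_min = 153×112³/12 = 1.791×10^7 mm⁴
I = 1.791×10^7 mm⁴ = 1.791×10^-5 m⁴
Effective length L_e = K·L = 2 × 5.93 = 11.86 m
P_cr = π²EI / L_e² = π² × 134×10⁹ × 1.791×10^-5 / 11.86² = 1.684×10^5 N

P_cr ≈ 168 kN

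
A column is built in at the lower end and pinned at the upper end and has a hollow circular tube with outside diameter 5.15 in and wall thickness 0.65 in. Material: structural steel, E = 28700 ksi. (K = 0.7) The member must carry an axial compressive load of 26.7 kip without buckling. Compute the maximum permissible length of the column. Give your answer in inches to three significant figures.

L_max ≈ 717 in

Inner diameter d_i = 5.15 − 2×0.65 = 3.850 in
I = π(d_o⁴ − d_i⁴)/64 = π(5.15⁴ − 3.850⁴)/64 = 23.75 in⁴
At the buckling limit P_cr = P = 2.670×10^4 lb
From P_cr = π²EI/(K·L)²:  L = (1/K)·√(π²EI/P_cr) = (1/0.7)·√(π²×2.87×10^7×23.75/2.670×10^4)
L = 717 in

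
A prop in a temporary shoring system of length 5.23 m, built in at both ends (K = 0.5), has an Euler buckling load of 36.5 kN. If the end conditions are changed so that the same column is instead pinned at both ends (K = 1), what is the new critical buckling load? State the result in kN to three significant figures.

P_cr ≈ 9.12 kN

P_cr ∝ 1/K², so P_cr,new = P_cr,old × (K_old/K_new)² = 36.5 × (0.5/1)²
= 36.5 × 0.2500 = 9.12 kN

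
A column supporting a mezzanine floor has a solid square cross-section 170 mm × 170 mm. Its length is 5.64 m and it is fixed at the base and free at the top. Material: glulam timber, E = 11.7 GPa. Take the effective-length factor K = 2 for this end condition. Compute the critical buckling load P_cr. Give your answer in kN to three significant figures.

I = a⁴/12 = 170⁴/12 = 6.960×10^7 mm⁴
I = 6.960×10^7 mm⁴ = 6.960×10^-5 m⁴
Effective length L_e = K·L = 2 × 5.64 = 11.28 m
P_cr = π²EI / L_e² = π² × 11.7×10⁹ × 6.960×10^-5 / 11.28² = 6.317×10^4 N

P_cr ≈ 63.2 kN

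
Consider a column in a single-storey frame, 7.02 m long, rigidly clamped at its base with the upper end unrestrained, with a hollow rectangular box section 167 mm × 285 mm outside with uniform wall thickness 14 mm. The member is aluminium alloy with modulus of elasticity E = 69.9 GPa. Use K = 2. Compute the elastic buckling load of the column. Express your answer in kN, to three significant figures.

P_cr ≈ 186 kN

Inner dimensions: h_i = 285 − 2×14 = 257.0 mm, b_i = 167 − 2×14 = 139.0 mm
Weak-axis I_min = (h_o·b_o³ − h_i·b_i³)/12 with b_o = 167, b_i = 139.0 mm (shorter outer/inner sides).
I_min = (285×167³ − 257.0×139.0³)/12 = 5.310×10^7 mm⁴
I = 5.310×10^7 mm⁴ = 5.310×10^-5 m⁴
Effective length L_e = K·L = 2 × 7.02 = 14.04 m
P_cr = π²EI / L_e² = π² × 69.9×10⁹ × 5.310×10^-5 / 14.04² = 1.858×10^5 N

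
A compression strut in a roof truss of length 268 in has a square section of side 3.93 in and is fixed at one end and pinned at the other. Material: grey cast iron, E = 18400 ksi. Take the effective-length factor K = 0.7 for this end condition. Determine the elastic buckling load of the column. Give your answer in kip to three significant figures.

P_cr ≈ 103 kip

I = a⁴/12 = 3.93⁴/12 = 19.88 in⁴
Effective length L_e = K·L = 0.7 × 268 = 187.6 in
P_cr = π²EI / L_e² = π² × 18400×10³ × 19.88 / 187.6² = 1.026×10^5 lb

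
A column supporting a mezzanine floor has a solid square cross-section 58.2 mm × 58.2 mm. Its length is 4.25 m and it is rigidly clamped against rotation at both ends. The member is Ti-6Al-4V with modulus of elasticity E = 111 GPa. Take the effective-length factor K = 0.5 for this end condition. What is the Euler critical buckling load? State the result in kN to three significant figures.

P_cr ≈ 232 kN

I = a⁴/12 = 58.2⁴/12 = 9.561×10^5 mm⁴
I = 9.561×10^5 mm⁴ = 9.561×10^-7 m⁴
Effective length L_e = K·L = 0.5 × 4.25 = 2.125 m
P_cr = π²EI / L_e² = π² × 111×10⁹ × 9.561×10^-7 / 2.125² = 2.320×10^5 N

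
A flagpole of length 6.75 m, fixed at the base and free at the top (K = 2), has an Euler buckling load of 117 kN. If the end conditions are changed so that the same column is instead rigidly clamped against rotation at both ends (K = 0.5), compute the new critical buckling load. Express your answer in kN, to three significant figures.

P_cr ≈ 1870 kN

P_cr ∝ 1/K², so P_cr,new = P_cr,old × (K_old/K_new)² = 117 × (2/0.5)²
= 117 × 16.00 = 1870 kN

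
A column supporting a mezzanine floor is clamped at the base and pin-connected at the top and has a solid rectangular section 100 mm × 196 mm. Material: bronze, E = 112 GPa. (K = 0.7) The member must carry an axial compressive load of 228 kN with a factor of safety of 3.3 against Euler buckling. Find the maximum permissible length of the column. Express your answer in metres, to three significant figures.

L_max ≈ 7.00 m

Buckling occurs about the weak axis: I_min = h·b³/12 with b = 100 mm (the shorter side).
I_min = 196×100³/12 = 1.633×10^7 mm⁴
I = 1.633×10^-5 m⁴
Required critical load P_cr = n·P = 3.3 × 228 = 752.4 kN = 7.524×10^5 N
From P_cr = π²EI/(K·L)²:  L = (1/K)·√(π²EI/P_cr) = (1/0.7)·√(π²×1.12×10^11×1.633×10^-5/7.524×10^5)
L = 7.00 m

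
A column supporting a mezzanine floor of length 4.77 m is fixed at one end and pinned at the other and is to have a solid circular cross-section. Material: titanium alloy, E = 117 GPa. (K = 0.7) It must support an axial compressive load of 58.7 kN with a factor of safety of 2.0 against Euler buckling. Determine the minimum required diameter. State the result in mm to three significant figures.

Required P_cr = n·P = 2.0 × 58.7 = 117.4 kN
L_e = K·L = 0.7 × 4.77 = 3.339 m
Required I = P_cr·L_e²/(π²E) = 1.174×10^5 × 3.339² / (π² × 1.17×10^11) = 1.133×10^-6 m⁴
I_req = 1.133×10^6 mm⁴
Solid circle: I = πd⁴/64  ⇒  d = (64I/π)^(1/4) = (64×1.133×10^6/π)^(1/4) = 69.3 mm

d ≈ 69.3 mm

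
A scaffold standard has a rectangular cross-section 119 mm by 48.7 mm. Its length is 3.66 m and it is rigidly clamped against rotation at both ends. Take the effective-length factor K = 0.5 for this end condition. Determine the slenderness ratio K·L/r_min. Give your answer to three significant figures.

For a rectangle r_min = b/√12 = 48.7/√12 = 14.06 mm
L_e = K·L = 0.5 × 3.66 m = 1.830 m = 1830.0 mm
λ = L_e / r_min = 1830.0 / 14.06 = 130

λ ≈ 130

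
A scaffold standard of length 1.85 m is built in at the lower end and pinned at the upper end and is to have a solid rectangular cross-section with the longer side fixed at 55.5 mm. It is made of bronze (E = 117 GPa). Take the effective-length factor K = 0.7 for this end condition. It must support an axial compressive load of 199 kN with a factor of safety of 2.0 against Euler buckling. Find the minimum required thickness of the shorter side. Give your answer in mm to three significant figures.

b ≈ 50.0 mm

Required P_cr = n·P = 2.0 × 199 = 398.0 kN
L_e = K·L = 0.7 × 1.85 = 1.295 m
Required I = P_cr·L_e²/(π²E) = 3.980×10^5 × 1.295² / (π² × 1.17×10^11) = 5.780×10^-7 m⁴
I_req = 5.780×10^5 mm⁴
Rectangle, weak axis: I_min = h·b³/12 with h = 55.5 mm fixed  ⇒  b = (12I/h)^(1/3) = 50.0 mm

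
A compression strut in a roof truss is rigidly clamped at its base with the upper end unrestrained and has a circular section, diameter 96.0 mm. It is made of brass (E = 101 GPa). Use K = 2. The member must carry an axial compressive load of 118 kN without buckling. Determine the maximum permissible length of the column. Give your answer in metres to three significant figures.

I = πd⁴/64 = π×96.0⁴/64 = 4.169×10^6 mm⁴
I = 4.169×10^-6 m⁴
At the buckling limit P_cr = P = 1.180×10^5 N
From P_cr = π²EI/(K·L)²:  L = (1/K)·√(π²EI/P_cr) = (1/2)·√(π²×1.01×10^11×4.169×10^-6/1.180×10^5)
L = 2.97 m

L_max ≈ 2.97 m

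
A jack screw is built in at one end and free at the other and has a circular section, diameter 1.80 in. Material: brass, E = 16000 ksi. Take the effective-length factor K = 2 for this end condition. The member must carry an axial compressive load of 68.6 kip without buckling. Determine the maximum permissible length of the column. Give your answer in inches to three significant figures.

L_max ≈ 17.2 in

I = πd⁴/64 = π×1.80⁴/64 = 0.5153 in⁴
At the buckling limit P_cr = P = 6.860×10^4 lb
From P_cr = π²EI/(K·L)²:  L = (1/K)·√(π²EI/P_cr) = (1/2)·√(π²×1.60×10^7×0.5153/6.860×10^4)
L = 17.2 in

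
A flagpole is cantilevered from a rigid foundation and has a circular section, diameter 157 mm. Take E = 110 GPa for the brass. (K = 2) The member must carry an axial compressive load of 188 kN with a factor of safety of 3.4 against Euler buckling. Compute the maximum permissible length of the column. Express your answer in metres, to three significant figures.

I = πd⁴/64 = π×157⁴/64 = 2.982×10^7 mm⁴
I = 2.982×10^-5 m⁴
Required critical load P_cr = n·P = 3.4 × 188 = 639.2 kN = 6.392×10^5 N
From P_cr = π²EI/(K·L)²:  L = (1/K)·√(π²EI/P_cr) = (1/2)·√(π²×1.10×10^11×2.982×10^-5/6.392×10^5)
L = 3.56 m

L_max ≈ 3.56 m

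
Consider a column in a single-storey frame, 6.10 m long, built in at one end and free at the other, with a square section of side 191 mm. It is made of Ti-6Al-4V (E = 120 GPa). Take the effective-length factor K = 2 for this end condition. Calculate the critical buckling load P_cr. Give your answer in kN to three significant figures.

P_cr ≈ 882 kN

I = a⁴/12 = 191⁴/12 = 1.109×10^8 mm⁴
I = 1.109×10^8 mm⁴ = 1.109×10^-4 m⁴
Effective length L_e = K·L = 2 × 6.10 = 12.20 m
P_cr = π²EI / L_e² = π² × 120×10⁹ × 1.109×10^-4 / 12.20² = 8.825×10^5 N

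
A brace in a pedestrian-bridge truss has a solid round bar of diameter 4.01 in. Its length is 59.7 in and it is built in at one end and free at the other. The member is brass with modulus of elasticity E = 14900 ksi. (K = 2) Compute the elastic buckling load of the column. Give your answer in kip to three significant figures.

I = πd⁴/64 = π×4.01⁴/64 = 12.69 in⁴
Effective length L_e = K·L = 2 × 59.7 = 119.4 in
P_cr = π²EI / L_e² = π² × 14900×10³ × 12.69 / 119.4² = 1.309×10^5 lb

P_cr ≈ 131 kip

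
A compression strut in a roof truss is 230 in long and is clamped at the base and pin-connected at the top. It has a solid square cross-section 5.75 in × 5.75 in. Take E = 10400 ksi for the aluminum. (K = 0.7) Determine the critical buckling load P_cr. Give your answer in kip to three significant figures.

P_cr ≈ 361 kip

I = a⁴/12 = 5.75⁴/12 = 91.09 in⁴
Effective length L_e = K·L = 0.7 × 230 = 161.0 in
P_cr = π²EI / L_e² = π² × 10400×10³ × 91.09 / 161.0² = 3.607×10^5 lb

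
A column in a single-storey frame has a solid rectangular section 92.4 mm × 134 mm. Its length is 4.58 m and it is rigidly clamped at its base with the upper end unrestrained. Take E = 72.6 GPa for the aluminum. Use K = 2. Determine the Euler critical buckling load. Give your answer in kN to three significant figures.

P_cr ≈ 75.2 kN

Buckling occurs about the weak axis: I_min = h·b³/12 with b = 92.4 mm (the shorter side).
I_min = 134×92.4³/12 = 8.809×10^6 mm⁴
I = 8.809×10^6 mm⁴ = 8.809×10^-6 m⁴
Effective length L_e = K·L = 2 × 4.58 = 9.160 m
P_cr = π²EI / L_e² = π² × 72.6×10⁹ × 8.809×10^-6 / 9.160² = 7.523×10^4 N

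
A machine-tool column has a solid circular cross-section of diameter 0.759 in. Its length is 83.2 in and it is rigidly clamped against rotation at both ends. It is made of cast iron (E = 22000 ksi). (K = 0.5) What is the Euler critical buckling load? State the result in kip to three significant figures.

I = πd⁴/64 = π×0.759⁴/64 = 1.629×10^-2 in⁴
Effective length L_e = K·L = 0.5 × 83.2 = 41.60 in
P_cr = π²EI / L_e² = π² × 22000×10³ × 1.629×10^-2 / 41.60² = 2.044×10^3 lb

P_cr ≈ 2.04 kip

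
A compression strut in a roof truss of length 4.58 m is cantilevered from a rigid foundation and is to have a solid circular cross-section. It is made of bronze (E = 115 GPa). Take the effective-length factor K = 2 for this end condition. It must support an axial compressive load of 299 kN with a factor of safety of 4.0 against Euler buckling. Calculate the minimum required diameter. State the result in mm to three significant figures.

d ≈ 206 mm

Required P_cr = n·P = 4.0 × 299 = 1196 kN
L_e = K·L = 2 × 4.58 = 9.160 m
Required I = P_cr·L_e²/(π²E) = 1.196×10^6 × 9.160² / (π² × 1.15×10^11) = 8.841×10^-5 m⁴
I_req = 8.841×10^7 mm⁴
Solid circle: I = πd⁴/64  ⇒  d = (64I/π)^(1/4) = (64×8.841×10^7/π)^(1/4) = 206 mm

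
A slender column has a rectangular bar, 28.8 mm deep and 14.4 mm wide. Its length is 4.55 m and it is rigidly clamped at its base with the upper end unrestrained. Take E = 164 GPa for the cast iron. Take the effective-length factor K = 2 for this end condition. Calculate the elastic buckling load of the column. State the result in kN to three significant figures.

Buckling occurs about the weak axis: I_min = h·b³/12 with b = 14.4 mm (the shorter side).
I_min = 28.8×14.4³/12 = 7.166×10^3 mm⁴
I = 7.166×10^3 mm⁴ = 7.166×10^-9 m⁴
Effective length L_e = K·L = 2 × 4.55 = 9.100 m
P_cr = π²EI / L_e² = π² × 164×10⁹ × 7.166×10^-9 / 9.100² = 140.1 N

P_cr ≈ 0.140 kN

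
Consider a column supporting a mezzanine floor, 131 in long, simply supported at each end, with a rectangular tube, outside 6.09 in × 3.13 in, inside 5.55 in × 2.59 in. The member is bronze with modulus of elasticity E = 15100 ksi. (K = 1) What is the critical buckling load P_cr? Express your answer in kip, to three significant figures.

P_cr ≈ 65.4 kip

Weak-axis I_min = (h_o·b_o³ − h_i·b_i³)/12 with b_o = 3.13, b_i = 2.590 in (shorter outer/inner sides).
I_min = (6.09×3.13³ − 5.550×2.590³)/12 = 7.527 in⁴
Effective length L_e = K·L = 1 × 131 = 131.0 in
P_cr = π²EI / L_e² = π² × 15100×10³ × 7.527 / 131.0² = 6.536×10^4 lb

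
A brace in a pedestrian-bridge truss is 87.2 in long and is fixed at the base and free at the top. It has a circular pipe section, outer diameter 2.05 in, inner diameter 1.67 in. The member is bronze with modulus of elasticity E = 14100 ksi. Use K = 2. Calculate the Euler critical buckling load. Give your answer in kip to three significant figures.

d_o = 2.05 in, d_i = 1.67 in
I = π(d_o⁴ − d_i⁴)/64 = π(2.05⁴ − 1.670⁴)/64 = 0.4851 in⁴
Effective length L_e = K·L = 2 × 87.2 = 174.4 in
P_cr = π²EI / L_e² = π² × 14100×10³ × 0.4851 / 174.4² = 2.220×10^3 lb

P_cr ≈ 2.22 kip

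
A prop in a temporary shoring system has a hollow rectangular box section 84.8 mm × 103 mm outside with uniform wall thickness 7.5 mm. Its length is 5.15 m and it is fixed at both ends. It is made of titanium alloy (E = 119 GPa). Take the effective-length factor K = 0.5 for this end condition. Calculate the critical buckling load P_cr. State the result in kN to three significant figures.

Inner dimensions: h_i = 103 − 2×7.5 = 88.00 mm, b_i = 84.8 − 2×7.5 = 69.80 mm
Weak-axis I_min = (h_o·b_o³ − h_i·b_i³)/12 with b_o = 84.8, b_i = 69.80 mm (shorter outer/inner sides).
I_min = (103×84.8³ − 88.00×69.80³)/12 = 2.740×10^6 mm⁴
I = 2.740×10^6 mm⁴ = 2.740×10^-6 m⁴
Effective length L_e = K·L = 0.5 × 5.15 = 2.575 m
P_cr = π²EI / L_e² = π² × 119×10⁹ × 2.740×10^-6 / 2.575² = 4.854×10^5 N

P_cr ≈ 485 kN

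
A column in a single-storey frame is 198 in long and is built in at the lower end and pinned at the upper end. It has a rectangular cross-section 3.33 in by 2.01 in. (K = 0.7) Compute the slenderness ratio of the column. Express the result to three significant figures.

For a rectangle r_min = b/√12 = 2.01/√12 = 0.5802 in
L_e = K·L = 0.7 × 198 = 138.6 in
λ = L_e / r_min = 138.60 / 0.5802 = 239

λ ≈ 239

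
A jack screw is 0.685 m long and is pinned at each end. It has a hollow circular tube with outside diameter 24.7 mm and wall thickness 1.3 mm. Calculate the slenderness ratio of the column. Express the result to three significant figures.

Inner diameter d_i = 24.7 − 2×1.3 = 22.10 mm
I = π(d_o⁴ − d_i⁴)/64 = π(24.7⁴ − 22.10⁴)/64 = 6.561×10^3 mm⁴
A = 95.57 mm²;  r_min = √(I/A) = √(6.561×10^3/95.57) = 8.286 mm
L_e = K·L = 1 × 0.685 m = 0.6850 m = 685.00 mm
λ = L_e / r_min = 685.00 / 8.286 = 82.7

λ ≈ 82.7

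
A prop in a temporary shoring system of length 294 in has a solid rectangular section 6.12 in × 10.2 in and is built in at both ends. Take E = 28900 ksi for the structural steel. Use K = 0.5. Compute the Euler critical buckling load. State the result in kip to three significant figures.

P_cr ≈ 2570 kip

Buckling occurs about the weak axis: I_min = h·b³/12 with b = 6.12 in (the shorter side).
I_min = 10.2×6.12³/12 = 194.8 in⁴
Effective length L_e = K·L = 0.5 × 294 = 147.0 in
P_cr = π²EI / L_e² = π² × 28900×10³ × 194.8 / 147.0² = 2.572×10^6 lb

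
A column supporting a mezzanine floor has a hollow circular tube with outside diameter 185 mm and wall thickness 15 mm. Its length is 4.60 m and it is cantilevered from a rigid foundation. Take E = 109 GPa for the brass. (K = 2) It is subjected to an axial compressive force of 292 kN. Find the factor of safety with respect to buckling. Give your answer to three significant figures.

n ≈ 1.27

Inner diameter d_i = 185 − 2×15 = 155.0 mm
I = π(d_o⁴ − d_i⁴)/64 = π(185⁴ − 155.0⁴)/64 = 2.917×10^7 mm⁴
I = 2.917×10^7 mm⁴ = 2.917×10^-5 m⁴
Effective length L_e = K·L = 2 × 4.60 = 9.200 m
P_cr = π²EI / L_e² = π² × 109×10⁹ × 2.917×10^-5 / 9.200² = 3.707×10^5 N
Factor of safety n = P_cr / P = 370.69 / 292 = 1.27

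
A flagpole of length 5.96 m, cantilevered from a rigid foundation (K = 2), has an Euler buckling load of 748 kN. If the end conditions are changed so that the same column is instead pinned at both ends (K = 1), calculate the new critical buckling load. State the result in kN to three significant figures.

P_cr ≈ 2990 kN

P_cr ∝ 1/K², so P_cr,new = P_cr,old × (K_old/K_new)² = 748 × (2/1)²
= 748 × 4.000 = 2990 kN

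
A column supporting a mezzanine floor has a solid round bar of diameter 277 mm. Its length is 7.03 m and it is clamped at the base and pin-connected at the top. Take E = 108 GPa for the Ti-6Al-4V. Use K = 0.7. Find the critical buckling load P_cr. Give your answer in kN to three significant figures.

I = πd⁴/64 = π×277⁴/64 = 2.890×10^8 mm⁴
I = 2.890×10^8 mm⁴ = 2.890×10^-4 m⁴
Effective length L_e = K·L = 0.7 × 7.03 = 4.921 m
P_cr = π²EI / L_e² = π² × 108×10⁹ × 2.890×10^-4 / 4.921² = 1.272×10^7 N

P_cr ≈ 12700 kN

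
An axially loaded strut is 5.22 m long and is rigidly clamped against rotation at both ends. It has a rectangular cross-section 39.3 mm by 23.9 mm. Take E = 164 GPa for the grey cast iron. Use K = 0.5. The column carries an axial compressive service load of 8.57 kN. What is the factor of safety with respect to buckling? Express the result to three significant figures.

n ≈ 1.24

Buckling occurs about the weak axis: I_min = h·b³/12 with b = 23.9 mm (the shorter side).
I_min = 39.3×23.9³/12 = 4.471×10^4 mm⁴
I = 4.471×10^4 mm⁴ = 4.471×10^-8 m⁴
Effective length L_e = K·L = 0.5 × 5.22 = 2.610 m
P_cr = π²EI / L_e² = π² × 164×10⁹ × 4.471×10^-8 / 2.610² = 1.062×10^4 N
Factor of safety n = P_cr / P = 10.623 / 8.57 = 1.24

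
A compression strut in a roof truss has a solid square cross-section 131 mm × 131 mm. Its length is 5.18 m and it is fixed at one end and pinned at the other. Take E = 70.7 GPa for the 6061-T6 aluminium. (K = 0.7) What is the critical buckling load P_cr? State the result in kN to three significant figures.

P_cr ≈ 1300 kN

I = a⁴/12 = 131⁴/12 = 2.454×10^7 mm⁴
I = 2.454×10^7 mm⁴ = 2.454×10^-5 m⁴
Effective length L_e = K·L = 0.7 × 5.18 = 3.626 m
P_cr = π²EI / L_e² = π² × 70.7×10⁹ × 2.454×10^-5 / 3.626² = 1.302×10^6 N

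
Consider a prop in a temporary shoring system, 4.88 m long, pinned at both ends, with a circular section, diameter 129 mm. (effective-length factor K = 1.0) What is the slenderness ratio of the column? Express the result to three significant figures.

λ ≈ 151

For a solid circle r = d/4 = 129/4 = 32.25 mm
L_e = K·L = 1 × 4.88 m = 4.880 m = 4880.0 mm
λ = L_e / r_min = 4880.0 / 32.25 = 151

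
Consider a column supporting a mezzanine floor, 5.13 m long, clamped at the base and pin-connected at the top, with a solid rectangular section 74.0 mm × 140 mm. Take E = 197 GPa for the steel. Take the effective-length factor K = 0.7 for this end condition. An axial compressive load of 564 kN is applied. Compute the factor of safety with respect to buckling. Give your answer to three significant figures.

Buckling occurs about the weak axis: I_min = h·b³/12 with b = 74.0 mm (the shorter side).
I_min = 140×74.0³/12 = 4.728×10^6 mm⁴
I = 4.728×10^6 mm⁴ = 4.728×10^-6 m⁴
Effective length L_e = K·L = 0.7 × 5.13 = 3.591 m
P_cr = π²EI / L_e² = π² × 197×10⁹ × 4.728×10^-6 / 3.591² = 7.128×10^5 N
Factor of safety n = P_cr / P = 712.82 / 564 = 1.26

n ≈ 1.26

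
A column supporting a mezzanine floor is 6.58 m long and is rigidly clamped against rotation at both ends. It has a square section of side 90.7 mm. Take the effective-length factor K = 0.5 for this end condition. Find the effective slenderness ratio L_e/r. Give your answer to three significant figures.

λ ≈ 126

For a square r = a/√12 = 90.7/√12 = 26.18 mm
L_e = K·L = 0.5 × 6.58 m = 3.290 m = 3290.0 mm
λ = L_e / r_min = 3290.0 / 26.18 = 126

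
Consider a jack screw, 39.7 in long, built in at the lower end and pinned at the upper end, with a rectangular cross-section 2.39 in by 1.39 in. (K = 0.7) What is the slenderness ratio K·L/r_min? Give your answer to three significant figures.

λ ≈ 69.3

Buckling occurs about the weak axis: I_min = h·b³/12 with b = 1.39 in (the shorter side).
I_min = 2.39×1.39³/12 = 0.5349 in⁴
A = 3.322 in²;  r_min = √(I/A) = √(0.5349/3.322) = 0.4013 in
L_e = K·L = 0.7 × 39.7 = 27.79 in
λ = L_e / r_min = 27.790 / 0.4013 = 69.3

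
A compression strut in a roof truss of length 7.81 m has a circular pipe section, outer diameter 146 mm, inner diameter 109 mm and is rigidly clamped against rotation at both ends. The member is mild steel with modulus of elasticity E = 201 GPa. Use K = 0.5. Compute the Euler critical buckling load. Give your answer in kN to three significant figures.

d_o = 146 mm, d_i = 109 mm
I = π(d_o⁴ − d_i⁴)/64 = π(146⁴ − 109.0⁴)/64 = 1.537×10^7 mm⁴
I = 1.537×10^7 mm⁴ = 1.537×10^-5 m⁴
Effective length L_e = K·L = 0.5 × 7.81 = 3.905 m
P_cr = π²EI / L_e² = π² × 201×10⁹ × 1.537×10^-5 / 3.905² = 2.000×10^6 N

P_cr ≈ 2000 kN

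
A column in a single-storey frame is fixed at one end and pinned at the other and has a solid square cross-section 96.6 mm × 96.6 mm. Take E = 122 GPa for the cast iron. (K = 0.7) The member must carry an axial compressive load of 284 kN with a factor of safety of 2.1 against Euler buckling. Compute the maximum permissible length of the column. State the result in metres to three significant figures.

I = a⁴/12 = 96.6⁴/12 = 7.257×10^6 mm⁴
I = 7.257×10^-6 m⁴
Required critical load P_cr = n·P = 2.1 × 284 = 596.4 kN = 5.964×10^5 N
From P_cr = π²EI/(K·L)²:  L = (1/K)·√(π²EI/P_cr) = (1/0.7)·√(π²×1.22×10^11×7.257×10^-6/5.964×10^5)
L = 5.47 m

L_max ≈ 5.47 m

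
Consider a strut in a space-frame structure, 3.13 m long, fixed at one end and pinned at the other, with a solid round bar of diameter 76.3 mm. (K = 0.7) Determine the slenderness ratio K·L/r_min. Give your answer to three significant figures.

For a solid circle r = d/4 = 76.3/4 = 19.08 mm
L_e = K·L = 0.7 × 3.13 m = 2.191 m = 2191.0 mm
λ = L_e / r_min = 2191.0 / 19.08 = 115

λ ≈ 115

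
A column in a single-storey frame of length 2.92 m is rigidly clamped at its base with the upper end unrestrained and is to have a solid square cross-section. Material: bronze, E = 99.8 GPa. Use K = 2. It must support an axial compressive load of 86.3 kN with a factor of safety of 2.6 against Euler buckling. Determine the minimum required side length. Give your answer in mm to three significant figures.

Required P_cr = n·P = 2.6 × 86.3 = 224.4 kN
L_e = K·L = 2 × 2.92 = 5.840 m
Required I = P_cr·L_e²/(π²E) = 2.244×10^5 × 5.840² / (π² × 9.98×10^10) = 7.769×10^-6 m⁴
I_req = 7.769×10^6 mm⁴
Solid square: I = a⁴/12  ⇒  a = (12I)^(1/4) = (12×7.769×10^6)^(1/4) = 98.3 mm

a ≈ 98.3 mm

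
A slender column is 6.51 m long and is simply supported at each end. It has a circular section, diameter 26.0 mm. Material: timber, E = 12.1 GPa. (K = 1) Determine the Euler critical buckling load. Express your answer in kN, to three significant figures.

I = πd⁴/64 = π×26.0⁴/64 = 2.243×10^4 mm⁴
I = 2.243×10^4 mm⁴ = 2.243×10^-8 m⁴
Effective length L_e = K·L = 1 × 6.51 = 6.510 m
P_cr = π²EI / L_e² = π² × 12.1×10⁹ × 2.243×10^-8 / 6.510² = 63.21 N

P_cr ≈ 0.0632 kN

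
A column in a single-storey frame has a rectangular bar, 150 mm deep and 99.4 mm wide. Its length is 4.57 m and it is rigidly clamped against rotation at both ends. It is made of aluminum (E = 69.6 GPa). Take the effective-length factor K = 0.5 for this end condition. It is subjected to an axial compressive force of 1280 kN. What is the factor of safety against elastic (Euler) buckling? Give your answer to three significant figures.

n ≈ 1.26

Buckling occurs about the weak axis: I_min = h·b³/12 with b = 99.4 mm (the shorter side).
I_min = 150×99.4³/12 = 1.228×10^7 mm⁴
I = 1.228×10^7 mm⁴ = 1.228×10^-5 m⁴
Effective length L_e = K·L = 0.5 × 4.57 = 2.285 m
P_cr = π²EI / L_e² = π² × 69.6×10⁹ × 1.228×10^-5 / 2.285² = 1.615×10^6 N
Factor of safety n = P_cr / P = 1615.1 / 1280 = 1.26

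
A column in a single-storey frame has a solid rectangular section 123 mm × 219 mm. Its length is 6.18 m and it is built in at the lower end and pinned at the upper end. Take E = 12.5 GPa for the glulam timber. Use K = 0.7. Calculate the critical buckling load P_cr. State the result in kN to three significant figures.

Buckling occurs about the weak axis: I_min = h·b³/12 with b = 123 mm (the shorter side).
I_min = 219×123³/12 = 3.396×10^7 mm⁴
I = 3.396×10^7 mm⁴ = 3.396×10^-5 m⁴
Effective length L_e = K·L = 0.7 × 6.18 = 4.326 m
P_cr = π²EI / L_e² = π² × 12.5×10⁹ × 3.396×10^-5 / 4.326² = 2.239×10^5 N

P_cr ≈ 224 kN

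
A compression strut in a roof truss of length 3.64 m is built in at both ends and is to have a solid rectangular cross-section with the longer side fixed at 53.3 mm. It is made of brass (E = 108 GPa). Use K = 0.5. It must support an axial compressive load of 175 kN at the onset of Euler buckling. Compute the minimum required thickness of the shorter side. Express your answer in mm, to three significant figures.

b ≈ 49.7 mm

L_e = K·L = 0.5 × 3.64 = 1.820 m
Required I = P_cr·L_e²/(π²E) = 1.750×10^5 × 1.820² / (π² × 1.08×10^11) = 5.438×10^-7 m⁴
I_req = 5.438×10^5 mm⁴
Rectangle, weak axis: I_min = h·b³/12 with h = 53.3 mm fixed  ⇒  b = (12I/h)^(1/3) = 49.7 mm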